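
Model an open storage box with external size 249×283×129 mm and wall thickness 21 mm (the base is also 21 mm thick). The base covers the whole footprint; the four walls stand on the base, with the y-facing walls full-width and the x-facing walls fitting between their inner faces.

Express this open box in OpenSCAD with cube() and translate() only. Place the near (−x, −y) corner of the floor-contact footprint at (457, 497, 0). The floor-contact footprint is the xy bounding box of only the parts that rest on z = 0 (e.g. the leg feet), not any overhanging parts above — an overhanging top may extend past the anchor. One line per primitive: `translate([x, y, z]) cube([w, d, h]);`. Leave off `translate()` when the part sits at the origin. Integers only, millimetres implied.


translate([457, 497, 0]) cube([249, 283, 21]);
translate([457, 497, 21]) cube([249, 21, 108]);
translate([457, 759, 21]) cube([249, 21, 108]);
translate([457, 518, 21]) cube([21, 241, 108]);
translate([685, 518, 21]) cube([21, 241, 108]);


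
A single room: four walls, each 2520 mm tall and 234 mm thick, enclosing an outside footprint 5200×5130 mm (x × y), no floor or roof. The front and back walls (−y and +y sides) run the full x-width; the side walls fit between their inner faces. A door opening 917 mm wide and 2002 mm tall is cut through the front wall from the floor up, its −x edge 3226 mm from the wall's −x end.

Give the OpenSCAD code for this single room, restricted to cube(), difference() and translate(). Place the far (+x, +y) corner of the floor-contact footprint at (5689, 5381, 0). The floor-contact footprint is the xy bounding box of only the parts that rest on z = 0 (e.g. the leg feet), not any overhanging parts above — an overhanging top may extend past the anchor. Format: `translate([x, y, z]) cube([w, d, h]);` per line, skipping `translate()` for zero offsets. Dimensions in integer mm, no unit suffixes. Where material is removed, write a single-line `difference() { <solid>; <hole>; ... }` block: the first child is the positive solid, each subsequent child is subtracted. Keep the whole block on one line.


difference() { translate([489, 251, 0]) cube([5200, 234, 2520]); translate([3715, 251, 0]) cube([917, 234, 2002]); }
translate([489, 5147, 0]) cube([5200, 234, 2520]);
translate([489, 485, 0]) cube([234, 4662, 2520]);
translate([5455, 485, 0]) cube([234, 4662, 2520]);


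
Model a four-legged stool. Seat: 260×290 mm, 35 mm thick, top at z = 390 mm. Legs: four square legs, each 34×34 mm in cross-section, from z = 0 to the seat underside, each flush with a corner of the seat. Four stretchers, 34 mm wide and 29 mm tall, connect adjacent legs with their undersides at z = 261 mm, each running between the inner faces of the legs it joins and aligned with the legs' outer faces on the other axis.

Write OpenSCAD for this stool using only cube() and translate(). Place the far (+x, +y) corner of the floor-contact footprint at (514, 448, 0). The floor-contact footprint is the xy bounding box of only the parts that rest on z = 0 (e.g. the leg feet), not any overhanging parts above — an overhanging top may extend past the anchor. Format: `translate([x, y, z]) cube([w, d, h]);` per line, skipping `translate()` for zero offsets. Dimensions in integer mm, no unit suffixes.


translate([254, 158, 355]) cube([260, 290, 35]);
translate([254, 158, 0]) cube([34, 34, 355]);
translate([480, 158, 0]) cube([34, 34, 355]);
translate([254, 414, 0]) cube([34, 34, 355]);
translate([480, 414, 0]) cube([34, 34, 355]);
translate([288, 158, 261]) cube([192, 34, 29]);
translate([288, 414, 261]) cube([192, 34, 29]);
translate([254, 192, 261]) cube([34, 222, 29]);
translate([480, 192, 261]) cube([34, 222, 29]);


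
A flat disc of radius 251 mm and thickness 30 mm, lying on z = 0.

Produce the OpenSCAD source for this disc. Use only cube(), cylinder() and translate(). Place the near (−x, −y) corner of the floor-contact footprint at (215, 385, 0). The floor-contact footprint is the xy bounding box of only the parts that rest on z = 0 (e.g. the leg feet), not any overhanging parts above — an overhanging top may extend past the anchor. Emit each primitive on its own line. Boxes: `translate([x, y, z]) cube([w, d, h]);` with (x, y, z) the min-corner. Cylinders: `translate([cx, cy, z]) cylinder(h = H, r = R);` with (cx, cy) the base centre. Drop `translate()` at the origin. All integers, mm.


translate([466, 636, 0]) cylinder(h = 30, r = 251);


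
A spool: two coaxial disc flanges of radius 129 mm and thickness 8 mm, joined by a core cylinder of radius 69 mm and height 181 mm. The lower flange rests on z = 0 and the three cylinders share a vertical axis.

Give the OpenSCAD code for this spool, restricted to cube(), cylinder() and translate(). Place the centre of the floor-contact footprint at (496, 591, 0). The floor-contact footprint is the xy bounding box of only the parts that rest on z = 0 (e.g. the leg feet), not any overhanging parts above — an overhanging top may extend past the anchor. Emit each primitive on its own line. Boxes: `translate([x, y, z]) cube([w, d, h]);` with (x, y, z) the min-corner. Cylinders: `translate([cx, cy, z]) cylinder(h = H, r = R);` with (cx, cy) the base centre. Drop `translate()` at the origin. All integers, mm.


translate([496, 591, 0]) cylinder(h = 8, r = 129);
translate([496, 591, 8]) cylinder(h = 181, r = 69);
translate([496, 591, 189]) cylinder(h = 8, r = 129);


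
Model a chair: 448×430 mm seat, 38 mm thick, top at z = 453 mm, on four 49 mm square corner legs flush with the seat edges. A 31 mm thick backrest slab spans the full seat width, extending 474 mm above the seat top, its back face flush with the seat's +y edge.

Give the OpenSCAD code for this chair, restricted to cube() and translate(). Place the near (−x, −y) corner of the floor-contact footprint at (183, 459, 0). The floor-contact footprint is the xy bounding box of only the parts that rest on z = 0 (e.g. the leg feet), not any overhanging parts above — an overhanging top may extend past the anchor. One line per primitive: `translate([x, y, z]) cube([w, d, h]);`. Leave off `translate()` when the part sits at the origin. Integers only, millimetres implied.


translate([183, 459, 415]) cube([448, 430, 38]);
translate([183, 459, 0]) cube([49, 49, 415]);
translate([582, 459, 0]) cube([49, 49, 415]);
translate([183, 840, 0]) cube([49, 49, 415]);
translate([582, 840, 0]) cube([49, 49, 415]);
translate([183, 858, 453]) cube([448, 31, 474]);


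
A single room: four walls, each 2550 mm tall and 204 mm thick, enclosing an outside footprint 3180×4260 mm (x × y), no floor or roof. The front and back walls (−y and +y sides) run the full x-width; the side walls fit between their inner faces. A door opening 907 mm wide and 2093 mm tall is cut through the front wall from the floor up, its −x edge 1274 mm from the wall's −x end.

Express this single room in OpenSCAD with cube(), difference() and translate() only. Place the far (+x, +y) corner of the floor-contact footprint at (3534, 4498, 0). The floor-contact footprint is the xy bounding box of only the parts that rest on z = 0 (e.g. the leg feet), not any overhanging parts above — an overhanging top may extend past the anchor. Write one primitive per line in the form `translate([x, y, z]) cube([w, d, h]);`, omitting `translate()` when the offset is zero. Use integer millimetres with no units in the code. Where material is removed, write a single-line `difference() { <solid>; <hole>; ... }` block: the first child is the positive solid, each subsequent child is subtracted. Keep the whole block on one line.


difference() { translate([354, 238, 0]) cube([3180, 204, 2550]); translate([1628, 238, 0]) cube([907, 204, 2093]); }
translate([354, 4294, 0]) cube([3180, 204, 2550]);
translate([354, 442, 0]) cube([204, 3852, 2550]);
translate([3330, 442, 0]) cube([204, 3852, 2550]);


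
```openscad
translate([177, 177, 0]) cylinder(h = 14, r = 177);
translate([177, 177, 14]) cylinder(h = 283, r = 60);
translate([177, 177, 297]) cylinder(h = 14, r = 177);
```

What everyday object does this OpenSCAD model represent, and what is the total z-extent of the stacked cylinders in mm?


A spool. The overall height is 311 mm.

Three coaxial cylinders, large–small–large — a spool. Two 14 mm flanges and a 283 mm core give 14 + 283 + 14 = 311 mm.


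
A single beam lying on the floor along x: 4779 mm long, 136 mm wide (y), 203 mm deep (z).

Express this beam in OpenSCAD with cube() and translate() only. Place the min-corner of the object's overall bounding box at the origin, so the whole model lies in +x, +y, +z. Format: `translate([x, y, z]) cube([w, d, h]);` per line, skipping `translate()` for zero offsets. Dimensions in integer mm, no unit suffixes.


cube([4779, 136, 203]);


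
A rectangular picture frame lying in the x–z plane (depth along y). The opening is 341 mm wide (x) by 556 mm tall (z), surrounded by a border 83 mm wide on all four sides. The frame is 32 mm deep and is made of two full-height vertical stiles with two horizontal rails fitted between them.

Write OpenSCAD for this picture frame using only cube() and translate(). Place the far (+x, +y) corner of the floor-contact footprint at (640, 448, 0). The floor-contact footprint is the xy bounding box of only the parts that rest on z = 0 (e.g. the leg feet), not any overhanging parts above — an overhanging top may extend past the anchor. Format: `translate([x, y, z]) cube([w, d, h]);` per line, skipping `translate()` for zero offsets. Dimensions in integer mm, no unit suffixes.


translate([133, 416, 0]) cube([83, 32, 722]);
translate([557, 416, 0]) cube([83, 32, 722]);
translate([216, 416, 0]) cube([341, 32, 83]);
translate([216, 416, 639]) cube([341, 32, 83]);


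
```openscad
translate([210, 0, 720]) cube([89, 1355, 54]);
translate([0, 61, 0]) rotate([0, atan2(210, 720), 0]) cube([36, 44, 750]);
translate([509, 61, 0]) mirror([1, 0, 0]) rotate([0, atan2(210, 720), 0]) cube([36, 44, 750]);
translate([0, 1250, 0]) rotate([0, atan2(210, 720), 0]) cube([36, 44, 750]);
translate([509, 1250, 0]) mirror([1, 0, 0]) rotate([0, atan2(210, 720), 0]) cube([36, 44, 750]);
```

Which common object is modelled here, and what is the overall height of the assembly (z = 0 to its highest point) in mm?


A sawhorse. The overall height is 774 mm.

A beam across two mirrored pairs of raked legs — a sawhorse. The beam's underside is at z = 720 (matching the legs' vertical rise in atan2(210, 720)) and the beam is 54 mm tall, so its top is at 720 + 54 = 774 mm. The raked legs top out at the beam's underside, so that is the highest point.


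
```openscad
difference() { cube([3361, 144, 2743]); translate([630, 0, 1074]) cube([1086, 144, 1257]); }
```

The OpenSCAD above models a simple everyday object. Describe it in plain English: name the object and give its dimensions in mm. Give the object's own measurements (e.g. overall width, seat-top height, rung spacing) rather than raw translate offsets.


A wall 3361 mm long (x), 144 mm thick (y), 2743 mm tall, with a rectangular window opening cut through it. The opening is 1086 mm wide and 1257 mm tall; its sill is at z = 1074 mm and its near (−x) edge is 630 mm from the wall's −x end. The opening passes through the full wall thickness.


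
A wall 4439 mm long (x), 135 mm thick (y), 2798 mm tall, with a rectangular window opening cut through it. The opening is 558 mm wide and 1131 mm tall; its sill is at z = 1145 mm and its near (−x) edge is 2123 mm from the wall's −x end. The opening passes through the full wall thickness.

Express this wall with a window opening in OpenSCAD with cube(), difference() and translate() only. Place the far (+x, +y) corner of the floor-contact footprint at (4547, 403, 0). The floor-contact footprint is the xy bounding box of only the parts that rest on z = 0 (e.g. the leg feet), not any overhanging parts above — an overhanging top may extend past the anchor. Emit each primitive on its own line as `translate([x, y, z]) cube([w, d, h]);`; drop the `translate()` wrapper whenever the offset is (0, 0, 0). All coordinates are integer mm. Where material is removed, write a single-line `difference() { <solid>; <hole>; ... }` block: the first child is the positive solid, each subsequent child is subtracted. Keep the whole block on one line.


difference() { translate([108, 268, 0]) cube([4439, 135, 2798]); translate([2231, 268, 1145]) cube([558, 135, 1131]); }


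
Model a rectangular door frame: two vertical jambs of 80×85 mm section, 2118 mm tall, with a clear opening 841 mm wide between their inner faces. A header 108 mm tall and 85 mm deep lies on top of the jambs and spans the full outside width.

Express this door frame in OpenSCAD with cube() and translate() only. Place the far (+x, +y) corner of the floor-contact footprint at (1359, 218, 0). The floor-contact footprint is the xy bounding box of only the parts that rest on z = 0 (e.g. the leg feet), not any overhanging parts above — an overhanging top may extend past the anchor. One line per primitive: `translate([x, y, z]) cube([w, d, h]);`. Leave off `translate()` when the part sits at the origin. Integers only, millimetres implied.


translate([358, 133, 0]) cube([80, 85, 2118]);
translate([1279, 133, 0]) cube([80, 85, 2118]);
translate([358, 133, 2118]) cube([1001, 85, 108]);


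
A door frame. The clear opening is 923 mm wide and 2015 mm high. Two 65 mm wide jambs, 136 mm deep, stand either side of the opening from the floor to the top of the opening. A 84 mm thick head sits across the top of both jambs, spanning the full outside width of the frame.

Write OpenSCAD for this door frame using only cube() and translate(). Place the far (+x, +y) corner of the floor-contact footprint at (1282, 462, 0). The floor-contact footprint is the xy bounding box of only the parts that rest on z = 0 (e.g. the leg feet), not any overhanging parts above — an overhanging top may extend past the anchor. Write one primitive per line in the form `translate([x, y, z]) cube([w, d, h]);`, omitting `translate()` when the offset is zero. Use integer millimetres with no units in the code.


translate([229, 326, 0]) cube([65, 136, 2015]);
translate([1217, 326, 0]) cube([65, 136, 2015]);
translate([229, 326, 2015]) cube([1053, 136, 84]);


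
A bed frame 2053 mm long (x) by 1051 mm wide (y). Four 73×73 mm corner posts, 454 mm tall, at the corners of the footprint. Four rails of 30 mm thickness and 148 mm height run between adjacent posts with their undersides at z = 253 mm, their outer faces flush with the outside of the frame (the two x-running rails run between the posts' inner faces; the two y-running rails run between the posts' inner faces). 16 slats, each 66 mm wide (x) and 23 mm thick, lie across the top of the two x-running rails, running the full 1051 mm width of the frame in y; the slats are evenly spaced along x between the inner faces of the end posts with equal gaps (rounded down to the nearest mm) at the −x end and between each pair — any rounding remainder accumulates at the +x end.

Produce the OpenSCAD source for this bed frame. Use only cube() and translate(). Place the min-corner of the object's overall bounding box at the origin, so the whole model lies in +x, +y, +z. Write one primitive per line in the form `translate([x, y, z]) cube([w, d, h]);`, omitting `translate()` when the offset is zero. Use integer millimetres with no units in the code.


cube([73, 73, 454]);
translate([0, 978, 0]) cube([73, 73, 454]);
translate([1980, 0, 0]) cube([73, 73, 454]);
translate([1980, 978, 0]) cube([73, 73, 454]);
translate([73, 0, 253]) cube([1907, 30, 148]);
translate([73, 1021, 253]) cube([1907, 30, 148]);
translate([0, 73, 253]) cube([30, 905, 148]);
translate([2023, 73, 253]) cube([30, 905, 148]);
translate([123, 0, 401]) cube([66, 1051, 23]);
translate([239, 0, 401]) cube([66, 1051, 23]);
translate([355, 0, 401]) cube([66, 1051, 23]);
translate([471, 0, 401]) cube([66, 1051, 23]);
translate([587, 0, 401]) cube([66, 1051, 23]);
translate([703, 0, 401]) cube([66, 1051, 23]);
translate([819, 0, 401]) cube([66, 1051, 23]);
translate([935, 0, 401]) cube([66, 1051, 23]);
translate([1051, 0, 401]) cube([66, 1051, 23]);
translate([1167, 0, 401]) cube([66, 1051, 23]);
translate([1283, 0, 401]) cube([66, 1051, 23]);
translate([1399, 0, 401]) cube([66, 1051, 23]);
translate([1515, 0, 401]) cube([66, 1051, 23]);
translate([1631, 0, 401]) cube([66, 1051, 23]);
translate([1747, 0, 401]) cube([66, 1051, 23]);
translate([1863, 0, 401]) cube([66, 1051, 23]);


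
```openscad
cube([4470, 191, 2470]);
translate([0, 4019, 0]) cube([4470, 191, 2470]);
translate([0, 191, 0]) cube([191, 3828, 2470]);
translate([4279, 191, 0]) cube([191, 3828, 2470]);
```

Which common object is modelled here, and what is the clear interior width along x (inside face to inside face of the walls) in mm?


A house (or room) frame. The interior width is 4088 mm.

Four 2470 mm walls enclosing a rectangle with no floor or roof — a room or house frame. Outside width is 4470 mm and wall thickness is 191 mm, so the interior width is 4470 − 2 × 191 = 4088 mm.


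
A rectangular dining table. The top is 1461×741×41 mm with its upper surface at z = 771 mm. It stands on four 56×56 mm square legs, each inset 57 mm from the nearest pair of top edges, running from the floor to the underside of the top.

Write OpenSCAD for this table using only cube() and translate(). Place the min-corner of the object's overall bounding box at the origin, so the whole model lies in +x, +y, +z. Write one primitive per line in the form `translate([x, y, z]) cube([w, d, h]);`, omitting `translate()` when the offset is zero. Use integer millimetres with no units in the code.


translate([0, 0, 730]) cube([1461, 741, 41]);
translate([57, 57, 0]) cube([56, 56, 730]);
translate([1348, 57, 0]) cube([56, 56, 730]);
translate([57, 628, 0]) cube([56, 56, 730]);
translate([1348, 628, 0]) cube([56, 56, 730]);


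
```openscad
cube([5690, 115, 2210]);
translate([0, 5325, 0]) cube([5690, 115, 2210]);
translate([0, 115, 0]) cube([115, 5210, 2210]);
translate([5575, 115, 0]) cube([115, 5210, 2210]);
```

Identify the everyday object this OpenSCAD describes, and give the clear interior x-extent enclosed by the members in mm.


A house (or room) frame. The interior width is 5460 mm.

Four 2210 mm walls enclosing a rectangle with no floor or roof — a room or house frame. Outside width is 5690 mm and wall thickness is 115 mm, so the interior width is 5690 − 2 × 115 = 5460 mm.


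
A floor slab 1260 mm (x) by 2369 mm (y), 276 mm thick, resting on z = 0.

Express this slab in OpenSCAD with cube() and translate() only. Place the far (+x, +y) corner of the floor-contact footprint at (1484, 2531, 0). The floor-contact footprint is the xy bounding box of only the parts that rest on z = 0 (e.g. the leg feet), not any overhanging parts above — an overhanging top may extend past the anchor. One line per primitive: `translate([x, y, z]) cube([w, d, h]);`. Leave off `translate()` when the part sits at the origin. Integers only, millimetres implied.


translate([224, 162, 0]) cube([1260, 2369, 276]);


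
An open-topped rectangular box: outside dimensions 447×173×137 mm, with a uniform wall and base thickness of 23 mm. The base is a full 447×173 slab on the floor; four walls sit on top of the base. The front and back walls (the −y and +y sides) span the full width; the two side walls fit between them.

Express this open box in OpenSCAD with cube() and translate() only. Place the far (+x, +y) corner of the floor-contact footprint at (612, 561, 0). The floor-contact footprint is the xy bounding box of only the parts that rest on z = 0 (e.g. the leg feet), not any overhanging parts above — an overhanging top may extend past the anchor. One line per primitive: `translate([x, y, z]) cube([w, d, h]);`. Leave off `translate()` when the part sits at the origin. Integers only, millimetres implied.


translate([165, 388, 0]) cube([447, 173, 23]);
translate([165, 388, 23]) cube([447, 23, 114]);
translate([165, 538, 23]) cube([447, 23, 114]);
translate([165, 411, 23]) cube([23, 127, 114]);
translate([589, 411, 23]) cube([23, 127, 114]);


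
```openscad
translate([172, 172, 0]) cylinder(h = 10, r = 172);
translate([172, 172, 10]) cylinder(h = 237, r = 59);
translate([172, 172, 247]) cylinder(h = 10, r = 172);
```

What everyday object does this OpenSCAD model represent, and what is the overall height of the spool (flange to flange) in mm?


A spool. The overall height is 257 mm.

Three coaxial cylinders, large–small–large — a spool. Two 10 mm flanges and a 237 mm core give 10 + 237 + 10 = 257 mm.


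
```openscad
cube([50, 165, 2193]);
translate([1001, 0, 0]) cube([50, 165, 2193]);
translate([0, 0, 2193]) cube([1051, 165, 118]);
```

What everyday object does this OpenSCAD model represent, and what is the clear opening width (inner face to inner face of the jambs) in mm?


A door frame. The clear opening width is 951 mm.

Two 2193 mm tall posts with a header on top — a door frame. The left jamb is 50 mm wide at x = 0; the right jamb starts at x = 1001. The clear opening is 1001 − 50 = 951 mm.


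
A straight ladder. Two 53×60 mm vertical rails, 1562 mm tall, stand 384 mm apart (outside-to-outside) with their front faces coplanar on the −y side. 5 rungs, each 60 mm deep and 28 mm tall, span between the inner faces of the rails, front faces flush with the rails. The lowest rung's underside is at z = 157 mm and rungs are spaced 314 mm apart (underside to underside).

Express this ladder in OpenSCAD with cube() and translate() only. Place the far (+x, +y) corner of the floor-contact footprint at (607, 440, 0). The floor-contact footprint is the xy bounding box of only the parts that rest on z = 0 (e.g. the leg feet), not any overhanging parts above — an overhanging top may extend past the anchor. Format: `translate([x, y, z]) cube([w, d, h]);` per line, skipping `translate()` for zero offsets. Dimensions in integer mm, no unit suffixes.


translate([223, 380, 0]) cube([53, 60, 1562]);
translate([554, 380, 0]) cube([53, 60, 1562]);
translate([276, 380, 157]) cube([278, 60, 28]);
translate([276, 380, 471]) cube([278, 60, 28]);
translate([276, 380, 785]) cube([278, 60, 28]);
translate([276, 380, 1099]) cube([278, 60, 28]);
translate([276, 380, 1413]) cube([278, 60, 28]);


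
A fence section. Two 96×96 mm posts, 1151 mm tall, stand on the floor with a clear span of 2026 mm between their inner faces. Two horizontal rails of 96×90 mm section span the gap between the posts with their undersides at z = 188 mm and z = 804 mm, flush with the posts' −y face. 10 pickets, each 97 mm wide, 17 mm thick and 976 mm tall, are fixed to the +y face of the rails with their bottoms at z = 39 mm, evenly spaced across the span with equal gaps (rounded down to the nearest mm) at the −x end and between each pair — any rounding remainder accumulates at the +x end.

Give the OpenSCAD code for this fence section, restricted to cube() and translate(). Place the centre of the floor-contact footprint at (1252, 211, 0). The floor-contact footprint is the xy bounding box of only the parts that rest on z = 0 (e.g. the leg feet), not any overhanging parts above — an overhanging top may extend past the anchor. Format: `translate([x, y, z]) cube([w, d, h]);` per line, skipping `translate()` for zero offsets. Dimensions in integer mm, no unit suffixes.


translate([143, 163, 0]) cube([96, 96, 1151]);
translate([2265, 163, 0]) cube([96, 96, 1151]);
translate([239, 163, 188]) cube([2026, 96, 90]);
translate([239, 163, 804]) cube([2026, 96, 90]);
translate([335, 259, 39]) cube([97, 17, 976]);
translate([528, 259, 39]) cube([97, 17, 976]);
translate([721, 259, 39]) cube([97, 17, 976]);
translate([914, 259, 39]) cube([97, 17, 976]);
translate([1107, 259, 39]) cube([97, 17, 976]);
translate([1300, 259, 39]) cube([97, 17, 976]);
translate([1493, 259, 39]) cube([97, 17, 976]);
translate([1686, 259, 39]) cube([97, 17, 976]);
translate([1879, 259, 39]) cube([97, 17, 976]);
translate([2072, 259, 39]) cube([97, 17, 976]);


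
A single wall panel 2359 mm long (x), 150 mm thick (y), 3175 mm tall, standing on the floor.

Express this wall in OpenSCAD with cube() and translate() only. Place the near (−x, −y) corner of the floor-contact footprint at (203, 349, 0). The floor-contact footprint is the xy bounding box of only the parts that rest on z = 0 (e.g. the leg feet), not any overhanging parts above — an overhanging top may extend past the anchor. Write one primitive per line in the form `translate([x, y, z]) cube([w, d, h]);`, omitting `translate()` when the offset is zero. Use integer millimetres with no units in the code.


translate([203, 349, 0]) cube([2359, 150, 3175]);


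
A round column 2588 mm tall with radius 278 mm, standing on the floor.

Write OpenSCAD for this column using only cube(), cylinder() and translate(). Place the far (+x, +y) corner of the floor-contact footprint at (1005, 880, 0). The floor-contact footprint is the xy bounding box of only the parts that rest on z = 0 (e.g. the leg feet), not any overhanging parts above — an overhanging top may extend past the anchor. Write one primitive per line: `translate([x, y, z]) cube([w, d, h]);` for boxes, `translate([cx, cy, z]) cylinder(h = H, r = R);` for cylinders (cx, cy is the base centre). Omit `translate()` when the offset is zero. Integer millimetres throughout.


translate([727, 602, 0]) cylinder(h = 2588, r = 278);


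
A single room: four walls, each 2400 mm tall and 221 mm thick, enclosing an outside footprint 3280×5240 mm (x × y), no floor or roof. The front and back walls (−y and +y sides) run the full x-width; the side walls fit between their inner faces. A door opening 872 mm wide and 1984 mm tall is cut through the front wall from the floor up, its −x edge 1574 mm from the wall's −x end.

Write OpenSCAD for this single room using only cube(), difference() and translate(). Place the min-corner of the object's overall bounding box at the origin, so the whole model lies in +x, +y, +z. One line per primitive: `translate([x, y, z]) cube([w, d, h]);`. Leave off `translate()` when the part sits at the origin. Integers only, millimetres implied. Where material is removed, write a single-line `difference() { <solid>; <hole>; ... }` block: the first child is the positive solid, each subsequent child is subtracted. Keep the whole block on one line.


difference() { cube([3280, 221, 2400]); translate([1574, 0, 0]) cube([872, 221, 1984]); }
translate([0, 5019, 0]) cube([3280, 221, 2400]);
translate([0, 221, 0]) cube([221, 4798, 2400]);
translate([3059, 221, 0]) cube([221, 4798, 2400]);


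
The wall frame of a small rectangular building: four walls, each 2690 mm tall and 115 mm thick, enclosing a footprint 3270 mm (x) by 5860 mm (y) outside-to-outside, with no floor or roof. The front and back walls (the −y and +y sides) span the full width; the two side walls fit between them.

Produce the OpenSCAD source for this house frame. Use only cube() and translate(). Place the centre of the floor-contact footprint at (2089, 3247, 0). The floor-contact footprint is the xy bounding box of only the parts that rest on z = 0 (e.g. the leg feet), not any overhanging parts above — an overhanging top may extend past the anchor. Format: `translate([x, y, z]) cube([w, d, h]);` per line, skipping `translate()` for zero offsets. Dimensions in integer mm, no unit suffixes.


translate([454, 317, 0]) cube([3270, 115, 2690]);
translate([454, 6062, 0]) cube([3270, 115, 2690]);
translate([454, 432, 0]) cube([115, 5630, 2690]);
translate([3609, 432, 0]) cube([115, 5630, 2690]);


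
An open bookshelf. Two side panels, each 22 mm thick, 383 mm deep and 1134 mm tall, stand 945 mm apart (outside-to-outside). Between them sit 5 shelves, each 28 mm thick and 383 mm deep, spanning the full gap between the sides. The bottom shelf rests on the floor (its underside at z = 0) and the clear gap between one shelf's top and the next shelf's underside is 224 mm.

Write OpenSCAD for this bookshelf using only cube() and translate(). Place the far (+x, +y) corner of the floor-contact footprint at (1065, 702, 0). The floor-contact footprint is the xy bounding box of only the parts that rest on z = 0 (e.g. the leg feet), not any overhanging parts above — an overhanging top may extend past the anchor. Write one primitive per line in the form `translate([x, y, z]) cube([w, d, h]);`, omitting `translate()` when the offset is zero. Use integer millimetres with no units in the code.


translate([120, 319, 0]) cube([22, 383, 1134]);
translate([1043, 319, 0]) cube([22, 383, 1134]);
translate([142, 319, 0]) cube([901, 383, 28]);
translate([142, 319, 252]) cube([901, 383, 28]);
translate([142, 319, 504]) cube([901, 383, 28]);
translate([142, 319, 756]) cube([901, 383, 28]);
translate([142, 319, 1008]) cube([901, 383, 28]);


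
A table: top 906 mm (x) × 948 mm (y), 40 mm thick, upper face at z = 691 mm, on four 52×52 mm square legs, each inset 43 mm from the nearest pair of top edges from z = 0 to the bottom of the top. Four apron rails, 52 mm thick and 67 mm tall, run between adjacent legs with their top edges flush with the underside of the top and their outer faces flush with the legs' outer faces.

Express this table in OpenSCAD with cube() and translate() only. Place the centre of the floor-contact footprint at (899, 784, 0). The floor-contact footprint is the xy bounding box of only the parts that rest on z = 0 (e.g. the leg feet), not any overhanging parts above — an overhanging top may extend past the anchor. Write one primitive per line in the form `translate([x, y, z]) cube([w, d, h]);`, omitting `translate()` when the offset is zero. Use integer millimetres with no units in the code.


// leg_h = 691 - 40 = 651
// apron z = 651 - 67 = 584
translate([446, 310, 651]) cube([906, 948, 40]);
translate([489, 353, 0]) cube([52, 52, 651]);
translate([1257, 353, 0]) cube([52, 52, 651]);
translate([489, 1163, 0]) cube([52, 52, 651]);
translate([1257, 1163, 0]) cube([52, 52, 651]);
translate([541, 353, 584]) cube([716, 52, 67]);
translate([541, 1163, 584]) cube([716, 52, 67]);
translate([489, 405, 584]) cube([52, 758, 67]);
translate([1257, 405, 584]) cube([52, 758, 67]);


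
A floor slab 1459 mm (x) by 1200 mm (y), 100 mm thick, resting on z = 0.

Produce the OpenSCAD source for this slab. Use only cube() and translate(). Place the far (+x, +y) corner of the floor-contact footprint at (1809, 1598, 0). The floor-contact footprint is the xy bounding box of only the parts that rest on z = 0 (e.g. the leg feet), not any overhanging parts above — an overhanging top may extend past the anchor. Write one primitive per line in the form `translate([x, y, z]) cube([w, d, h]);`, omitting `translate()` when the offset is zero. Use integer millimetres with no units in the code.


translate([350, 398, 0]) cube([1459, 1200, 100]);


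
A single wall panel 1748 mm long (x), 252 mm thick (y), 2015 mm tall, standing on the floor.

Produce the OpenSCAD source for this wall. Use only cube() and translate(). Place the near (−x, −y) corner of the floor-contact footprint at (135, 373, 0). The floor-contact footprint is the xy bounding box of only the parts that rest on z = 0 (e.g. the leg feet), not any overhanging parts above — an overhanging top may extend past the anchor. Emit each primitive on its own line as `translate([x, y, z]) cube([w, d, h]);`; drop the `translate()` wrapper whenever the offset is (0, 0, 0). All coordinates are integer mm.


translate([135, 373, 0]) cube([1748, 252, 2015]);


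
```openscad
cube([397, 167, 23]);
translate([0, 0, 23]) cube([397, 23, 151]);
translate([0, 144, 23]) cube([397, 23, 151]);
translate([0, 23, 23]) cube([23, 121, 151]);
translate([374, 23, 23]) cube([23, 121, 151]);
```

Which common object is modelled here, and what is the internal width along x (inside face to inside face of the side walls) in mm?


An open box. The internal width is 351 mm.

A 397×167 base slab with four walls standing on it — an open box. The base is 397 mm wide and the walls are 23 mm thick, so the internal width is 397 − 2 × 23 = 351 mm.


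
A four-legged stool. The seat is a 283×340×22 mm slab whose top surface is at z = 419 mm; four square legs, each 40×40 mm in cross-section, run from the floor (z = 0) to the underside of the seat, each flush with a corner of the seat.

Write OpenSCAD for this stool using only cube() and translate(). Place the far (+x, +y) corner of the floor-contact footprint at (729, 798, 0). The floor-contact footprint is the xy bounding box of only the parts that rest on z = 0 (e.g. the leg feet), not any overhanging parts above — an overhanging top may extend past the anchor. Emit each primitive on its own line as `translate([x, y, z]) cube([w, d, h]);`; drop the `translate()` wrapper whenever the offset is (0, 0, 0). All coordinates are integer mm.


translate([446, 458, 397]) cube([283, 340, 22]);
translate([446, 458, 0]) cube([40, 40, 397]);
translate([689, 458, 0]) cube([40, 40, 397]);
translate([446, 758, 0]) cube([40, 40, 397]);
translate([689, 758, 0]) cube([40, 40, 397]);


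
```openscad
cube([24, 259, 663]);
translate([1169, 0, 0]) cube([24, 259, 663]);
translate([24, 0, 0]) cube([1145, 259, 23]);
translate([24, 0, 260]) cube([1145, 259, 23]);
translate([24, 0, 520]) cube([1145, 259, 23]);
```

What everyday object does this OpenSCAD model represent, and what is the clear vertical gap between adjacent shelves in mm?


A bookshelf. The clear shelf gap is 237 mm.

Two tall side panels with 3 horizontal boards between them — a bookshelf. The first two shelf undersides are at z = 0 and z = 260; with shelf thickness 23, the clear gap is 260 − 0 − 23 = 237 mm.


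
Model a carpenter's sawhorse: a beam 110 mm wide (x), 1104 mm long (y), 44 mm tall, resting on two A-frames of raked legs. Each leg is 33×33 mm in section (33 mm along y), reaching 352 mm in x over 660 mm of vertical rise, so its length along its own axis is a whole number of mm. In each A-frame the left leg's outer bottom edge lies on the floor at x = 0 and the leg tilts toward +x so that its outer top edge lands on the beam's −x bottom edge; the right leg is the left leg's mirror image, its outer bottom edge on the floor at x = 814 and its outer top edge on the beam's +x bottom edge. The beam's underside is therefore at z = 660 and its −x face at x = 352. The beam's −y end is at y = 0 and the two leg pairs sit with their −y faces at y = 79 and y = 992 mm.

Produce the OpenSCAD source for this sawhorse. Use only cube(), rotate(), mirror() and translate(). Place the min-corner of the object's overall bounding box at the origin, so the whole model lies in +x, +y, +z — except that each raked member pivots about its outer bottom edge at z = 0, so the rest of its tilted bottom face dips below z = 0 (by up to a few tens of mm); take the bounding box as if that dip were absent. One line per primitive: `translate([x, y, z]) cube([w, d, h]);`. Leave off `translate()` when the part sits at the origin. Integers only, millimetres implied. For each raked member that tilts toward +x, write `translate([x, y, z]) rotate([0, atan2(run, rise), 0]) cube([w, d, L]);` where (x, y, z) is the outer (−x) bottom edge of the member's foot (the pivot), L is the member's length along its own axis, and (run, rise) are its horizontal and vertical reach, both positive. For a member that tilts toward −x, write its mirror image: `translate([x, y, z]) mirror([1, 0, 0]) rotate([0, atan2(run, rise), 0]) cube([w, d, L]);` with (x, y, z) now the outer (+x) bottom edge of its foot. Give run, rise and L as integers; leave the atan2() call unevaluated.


translate([352, 0, 660]) cube([110, 1104, 44]);
translate([0, 79, 0]) rotate([0, atan2(352, 660), 0]) cube([33, 33, 748]);
translate([814, 79, 0]) mirror([1, 0, 0]) rotate([0, atan2(352, 660), 0]) cube([33, 33, 748]);
translate([0, 992, 0]) rotate([0, atan2(352, 660), 0]) cube([33, 33, 748]);
translate([814, 992, 0]) mirror([1, 0, 0]) rotate([0, atan2(352, 660), 0]) cube([33, 33, 748]);


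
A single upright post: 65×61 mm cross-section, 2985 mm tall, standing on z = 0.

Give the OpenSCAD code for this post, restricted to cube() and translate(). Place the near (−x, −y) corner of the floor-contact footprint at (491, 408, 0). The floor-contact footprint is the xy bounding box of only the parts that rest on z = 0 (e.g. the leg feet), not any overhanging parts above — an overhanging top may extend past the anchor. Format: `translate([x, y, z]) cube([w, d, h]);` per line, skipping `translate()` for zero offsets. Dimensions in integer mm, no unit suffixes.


translate([491, 408, 0]) cube([65, 61, 2985]);


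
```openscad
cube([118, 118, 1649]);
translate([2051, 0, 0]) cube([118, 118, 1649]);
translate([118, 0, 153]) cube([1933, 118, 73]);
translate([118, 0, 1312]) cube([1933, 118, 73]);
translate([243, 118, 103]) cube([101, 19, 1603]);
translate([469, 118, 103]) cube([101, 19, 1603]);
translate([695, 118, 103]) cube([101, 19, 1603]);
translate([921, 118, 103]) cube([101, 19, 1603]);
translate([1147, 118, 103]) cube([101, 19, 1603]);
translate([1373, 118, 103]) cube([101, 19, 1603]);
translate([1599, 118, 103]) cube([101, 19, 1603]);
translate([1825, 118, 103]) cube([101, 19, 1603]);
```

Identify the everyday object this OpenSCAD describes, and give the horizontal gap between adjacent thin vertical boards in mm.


A fence section. The picket gap is 125 mm.

Two posts, two rails, 8 pickets — a fence section. Span 1933 mm holds 8 pickets of 101 mm with 9 equal gaps: ⌊(1933 − 8·101) / 9⌋ = 125 mm.


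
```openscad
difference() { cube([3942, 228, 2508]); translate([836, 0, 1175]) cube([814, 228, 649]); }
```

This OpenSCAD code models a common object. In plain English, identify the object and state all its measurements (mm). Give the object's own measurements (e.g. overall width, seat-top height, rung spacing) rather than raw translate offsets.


A wall 3942 mm long (x), 228 mm thick (y), 2508 mm tall, with a rectangular window opening cut through it. The opening is 814 mm wide and 649 mm tall; its sill is at z = 1175 mm and its near (−x) edge is 836 mm from the wall's −x end. The opening passes through the full wall thickness.


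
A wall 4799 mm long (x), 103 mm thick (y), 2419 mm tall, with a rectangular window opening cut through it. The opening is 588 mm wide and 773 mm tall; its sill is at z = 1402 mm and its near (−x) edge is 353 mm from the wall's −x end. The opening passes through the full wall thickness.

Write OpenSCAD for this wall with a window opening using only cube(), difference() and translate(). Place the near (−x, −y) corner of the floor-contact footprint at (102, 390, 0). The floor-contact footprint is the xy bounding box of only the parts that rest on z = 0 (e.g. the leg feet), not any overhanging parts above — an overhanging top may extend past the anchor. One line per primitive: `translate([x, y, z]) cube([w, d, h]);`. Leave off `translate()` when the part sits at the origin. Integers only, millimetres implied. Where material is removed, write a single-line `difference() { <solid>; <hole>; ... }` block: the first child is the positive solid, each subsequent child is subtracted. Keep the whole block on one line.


difference() { translate([102, 390, 0]) cube([4799, 103, 2419]); translate([455, 390, 1402]) cube([588, 103, 773]); }


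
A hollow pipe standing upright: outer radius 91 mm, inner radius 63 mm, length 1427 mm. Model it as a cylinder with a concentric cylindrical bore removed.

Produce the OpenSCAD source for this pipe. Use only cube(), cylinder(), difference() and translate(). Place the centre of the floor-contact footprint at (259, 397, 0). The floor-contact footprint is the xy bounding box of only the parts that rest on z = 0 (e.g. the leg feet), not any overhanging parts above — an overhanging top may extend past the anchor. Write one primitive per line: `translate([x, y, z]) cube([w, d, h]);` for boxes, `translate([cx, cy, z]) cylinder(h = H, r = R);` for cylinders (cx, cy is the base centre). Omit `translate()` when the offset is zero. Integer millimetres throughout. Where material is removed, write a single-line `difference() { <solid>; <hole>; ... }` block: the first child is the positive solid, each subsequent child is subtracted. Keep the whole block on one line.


difference() { translate([259, 397, 0]) cylinder(h = 1427, r = 91); translate([259, 397, 0]) cylinder(h = 1427, r = 63); }
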